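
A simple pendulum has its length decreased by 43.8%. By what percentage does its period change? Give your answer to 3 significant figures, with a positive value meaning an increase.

-25.0%

T ∝ √L, so T'/T = √(0.5620) = 0.7497.
Percentage change in T = (0.7497 − 1) × 100% = -25.0%.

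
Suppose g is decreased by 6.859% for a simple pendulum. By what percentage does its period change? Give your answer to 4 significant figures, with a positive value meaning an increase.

3.617%

T ∝ 1/√g, so T'/T = 1/√(0.93141) = 1.0362.
Percentage change in T = (1.0362 − 1) × 100% = 3.617%.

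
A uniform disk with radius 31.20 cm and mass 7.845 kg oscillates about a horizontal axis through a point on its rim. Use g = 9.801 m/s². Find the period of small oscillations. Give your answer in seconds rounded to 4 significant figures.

1.373 s

I_cm = ½mr² = 0.38183 kg·m². The pivot is at distance d = 0.3120 m from the centre of mass.
By the parallel-axis theorem, I = I_cm + md² = 0.38183 + 0.76366 = 1.1455 kg·m².
T = 2π√(I/(mgd)) = 2π√(1.1455/(7.845 × 9.801 × 0.3120)) = 1.373 s.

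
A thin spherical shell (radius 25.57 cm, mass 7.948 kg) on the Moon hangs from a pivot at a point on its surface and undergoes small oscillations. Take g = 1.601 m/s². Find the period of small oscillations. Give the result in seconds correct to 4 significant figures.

3.242 s

I_cm = (2/3)mr² = 0.34644 kg·m². The pivot is at distance d = 0.2557 m from the centre of mass.
By the parallel-axis theorem, I = I_cm + md² = 0.34644 + 0.51966 = 0.86610 kg·m².
T = 2π√(I/(mgd)) = 2π√(0.86610/(7.948 × 1.601 × 0.2557)) = 3.242 s.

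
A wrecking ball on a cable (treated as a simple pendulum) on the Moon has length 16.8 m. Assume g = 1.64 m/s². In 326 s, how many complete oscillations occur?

T = 2π√(L/g) = 2π√(16.8/1.64) = 20.11 s.
Number of complete oscillations = ⌊326/20.11⌋ = ⌊16.21⌋ = 16.

16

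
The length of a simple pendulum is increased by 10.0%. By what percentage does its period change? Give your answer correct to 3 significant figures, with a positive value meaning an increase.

T ∝ √L, so T'/T = √(1.100) = 1.049.
Percentage change in T = (1.049 − 1) × 100% = 4.88%.

4.88%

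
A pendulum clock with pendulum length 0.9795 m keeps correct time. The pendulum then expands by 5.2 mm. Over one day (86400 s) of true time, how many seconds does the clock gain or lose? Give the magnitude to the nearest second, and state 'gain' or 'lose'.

lose 228 s

T ∝ √L, so T'/T = √(0.98470/0.9795) = 1.00265.
In 86400 s of true time the clock registers 86400/1.00265 = 86171.6 s, so it loses 228 s.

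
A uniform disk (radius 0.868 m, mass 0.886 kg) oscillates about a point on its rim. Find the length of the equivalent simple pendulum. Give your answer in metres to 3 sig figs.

The equivalent simple-pendulum length is L_eq = I/(md), where I is about the pivot and d = 0.8680 m.
I_cm = ½mR² = 0.3338 kg·m², so I = I_cm + md² = 0.3338 + 0.6675 = 1.001 kg·m².
L_eq = 1.001/(0.886 × 0.8680) = 1.30 m.

1.30 m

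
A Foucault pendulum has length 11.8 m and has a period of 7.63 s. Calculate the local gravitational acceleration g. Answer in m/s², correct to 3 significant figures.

8.00 m/s²

From T = 2π√(L/g), g = 4π²L/T² = 4π² × 11.8/7.630² = 8.00 m/s².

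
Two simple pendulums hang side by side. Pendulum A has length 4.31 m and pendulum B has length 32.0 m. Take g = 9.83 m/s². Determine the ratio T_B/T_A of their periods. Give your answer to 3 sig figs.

T ∝ √L, so T_B/T_A = √(L_B/L_A) = √(32.0/4.31) = 2.72.

2.72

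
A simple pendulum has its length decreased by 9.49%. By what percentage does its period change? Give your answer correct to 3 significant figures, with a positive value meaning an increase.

-4.86%

T ∝ √L, so T'/T = √(0.9051) = 0.9514.
Percentage change in T = (0.9514 − 1) × 100% = -4.86%.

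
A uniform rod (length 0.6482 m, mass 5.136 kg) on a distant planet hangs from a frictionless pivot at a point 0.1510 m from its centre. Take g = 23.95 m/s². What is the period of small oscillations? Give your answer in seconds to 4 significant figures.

For a physical pendulum T = 2π√(I/(mgd)), with d = 0.15100 m from pivot to centre of mass.
I_cm = mL²/12 = 5.136 × 0.6482²/12 = 0.17983 kg·m²; I = I_cm + md² = 0.17983 + 5.136 × 0.15100² = 0.29694 kg·m².
T = 2π√(0.29694/(5.136 × 23.95 × 0.15100)) = 0.7944 s.

0.7944 s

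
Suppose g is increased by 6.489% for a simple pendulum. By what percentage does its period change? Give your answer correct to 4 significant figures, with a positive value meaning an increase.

-3.095%

T ∝ 1/√g, so T'/T = 1/√(1.0649) = 0.96905.
Percentage change in T = (0.96905 − 1) × 100% = -3.095%.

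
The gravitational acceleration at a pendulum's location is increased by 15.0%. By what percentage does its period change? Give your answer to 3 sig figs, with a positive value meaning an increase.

T ∝ 1/√g, so T'/T = 1/√(1.150) = 0.9325.
Percentage change in T = (0.9325 − 1) × 100% = -6.75%.

-6.75%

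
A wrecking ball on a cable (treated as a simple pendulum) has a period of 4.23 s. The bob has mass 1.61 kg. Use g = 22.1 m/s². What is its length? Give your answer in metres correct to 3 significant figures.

From T = 2π√(L/g), L = gT²/(4π²) = 22.1 × 4.230²/(4π²) = 10.0 m.

10.0 m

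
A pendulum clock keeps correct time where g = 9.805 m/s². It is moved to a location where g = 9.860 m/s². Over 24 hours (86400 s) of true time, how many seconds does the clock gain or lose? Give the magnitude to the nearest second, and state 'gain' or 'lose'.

The clock's period scales as T ∝ 1/√g, so T'/T = √(9.805/9.860) = 0.997207.
In 86400 s of true time the clock registers 86400/0.997207 = 86642.0 s, so it gains 242 s.

gain 242 s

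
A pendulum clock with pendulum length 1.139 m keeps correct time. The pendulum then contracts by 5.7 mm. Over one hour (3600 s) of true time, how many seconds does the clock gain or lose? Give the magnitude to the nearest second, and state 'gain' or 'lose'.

T ∝ √L, so T'/T = √(1.13330/1.139) = 0.997495.
In 3600 s of true time the clock registers 3600/0.997495 = 3609.0 s, so it gains 9 s.

gain 9 s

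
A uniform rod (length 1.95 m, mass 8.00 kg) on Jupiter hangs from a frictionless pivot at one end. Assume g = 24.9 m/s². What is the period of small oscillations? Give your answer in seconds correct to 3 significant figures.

1.44 s

For a physical pendulum T = 2π√(I/(mgd)), with d = 0.9750 m from pivot to centre of mass.
I_cm = mL²/12 = 8.00 × 1.95²/12 = 2.535 kg·m²; I = I_cm + md² = 2.535 + 8.00 × 0.9750² = 10.14 kg·m².
T = 2π√(10.14/(8.00 × 24.9 × 0.9750)) = 1.44 s.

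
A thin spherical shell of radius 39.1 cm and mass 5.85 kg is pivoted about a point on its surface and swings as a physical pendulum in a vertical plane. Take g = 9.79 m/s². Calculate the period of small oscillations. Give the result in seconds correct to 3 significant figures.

1.62 s

I_cm = (2/3)mr² = 0.5962 kg·m². The pivot is at distance d = 0.391 m from the centre of mass.
By the parallel-axis theorem, I = I_cm + md² = 0.5962 + 0.8944 = 1.491 kg·m².
T = 2π√(I/(mgd)) = 2π√(1.491/(5.85 × 9.79 × 0.391)) = 1.62 s.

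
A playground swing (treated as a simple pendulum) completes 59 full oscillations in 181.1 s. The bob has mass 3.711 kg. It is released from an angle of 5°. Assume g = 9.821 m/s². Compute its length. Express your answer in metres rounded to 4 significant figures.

2.344 m

T = 181.1/59 = 3.0695 s.
From T = 2π√(L/g), L = gT²/(4π²) = 9.821 × 3.0695²/(4π²) = 2.344 m.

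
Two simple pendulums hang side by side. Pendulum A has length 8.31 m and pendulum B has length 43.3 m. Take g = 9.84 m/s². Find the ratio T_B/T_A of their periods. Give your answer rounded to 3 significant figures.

T ∝ √L, so T_B/T_A = √(L_B/L_A) = √(43.3/8.31) = 2.28.

2.28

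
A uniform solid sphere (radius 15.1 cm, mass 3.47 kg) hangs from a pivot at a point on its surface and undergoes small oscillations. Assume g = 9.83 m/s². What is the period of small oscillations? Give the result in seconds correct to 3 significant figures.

0.921 s

I_cm = (2/5)mr² = 0.03165 kg·m². The pivot is at distance d = 0.151 m from the centre of mass.
By the parallel-axis theorem, I = I_cm + md² = 0.03165 + 0.07912 = 0.1108 kg·m².
T = 2π√(I/(mgd)) = 2π√(0.1108/(3.47 × 9.83 × 0.151)) = 0.921 s.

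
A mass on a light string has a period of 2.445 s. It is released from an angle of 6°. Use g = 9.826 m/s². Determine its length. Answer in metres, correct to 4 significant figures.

From T = 2π√(L/g), L = gT²/(4π²) = 9.826 × 2.4450²/(4π²) = 1.488 m.

1.488 m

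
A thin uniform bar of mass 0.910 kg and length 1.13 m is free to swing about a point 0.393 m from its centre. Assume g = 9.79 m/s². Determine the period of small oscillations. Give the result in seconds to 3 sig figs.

For a physical pendulum T = 2π√(I/(mgd)), with d = 0.3930 m from pivot to centre of mass.
I_cm = mL²/12 = 0.910 × 1.13²/12 = 0.09683 kg·m²; I = I_cm + md² = 0.09683 + 0.910 × 0.3930² = 0.2374 kg·m².
T = 2π√(0.2374/(0.910 × 9.79 × 0.3930)) = 1.64 s.

1.64 s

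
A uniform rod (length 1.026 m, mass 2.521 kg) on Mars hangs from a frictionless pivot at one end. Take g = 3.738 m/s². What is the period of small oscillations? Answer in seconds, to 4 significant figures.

2.688 s

For a physical pendulum T = 2π√(I/(mgd)), with d = 0.51300 m from pivot to centre of mass.
I_cm = mL²/12 = 2.521 × 1.026²/12 = 0.22115 kg·m²; I = I_cm + md² = 0.22115 + 2.521 × 0.51300² = 0.88460 kg·m².
T = 2π√(0.88460/(2.521 × 3.738 × 0.51300)) = 2.688 s.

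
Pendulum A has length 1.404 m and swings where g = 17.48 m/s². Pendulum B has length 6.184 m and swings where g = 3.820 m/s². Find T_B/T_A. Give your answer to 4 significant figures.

4.489

T = 2π√(L/g), so T_B/T_A = √((L_B/g_B)/(L_A/g_A)) = √((6.184/3.820)/(1.404/17.48)) = 4.489.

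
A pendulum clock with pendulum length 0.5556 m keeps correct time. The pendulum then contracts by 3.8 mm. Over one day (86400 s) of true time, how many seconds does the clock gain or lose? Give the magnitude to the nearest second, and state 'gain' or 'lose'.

T ∝ √L, so T'/T = √(0.55180/0.5556) = 0.996574.
In 86400 s of true time the clock registers 86400/0.996574 = 86697.0 s, so it gains 297 s.

gain 297 s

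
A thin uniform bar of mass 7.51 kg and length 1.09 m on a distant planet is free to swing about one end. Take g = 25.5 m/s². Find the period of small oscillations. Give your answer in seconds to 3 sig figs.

1.06 s

For a physical pendulum T = 2π√(I/(mgd)), with d = 0.5450 m from pivot to centre of mass.
I_cm = mL²/12 = 7.51 × 1.09²/12 = 0.7436 kg·m²; I = I_cm + md² = 0.7436 + 7.51 × 0.5450² = 2.974 kg·m².
T = 2π√(2.974/(7.51 × 25.5 × 0.5450)) = 1.06 s.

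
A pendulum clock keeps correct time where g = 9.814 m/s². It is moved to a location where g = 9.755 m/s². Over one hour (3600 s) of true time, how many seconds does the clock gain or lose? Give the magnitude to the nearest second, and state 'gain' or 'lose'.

The clock's period scales as T ∝ 1/√g, so T'/T = √(9.814/9.755) = 1.00302.
In 3600 s of true time the clock registers 3600/1.00302 = 3589.2 s, so it loses 11 s.

lose 11 s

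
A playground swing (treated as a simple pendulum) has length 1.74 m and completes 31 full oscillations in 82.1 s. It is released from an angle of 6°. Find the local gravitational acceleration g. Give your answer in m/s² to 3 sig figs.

T = 82.1/31 = 2.648 s.
From T = 2π√(L/g), g = 4π²L/T² = 4π² × 1.74/2.648² = 9.79 m/s².

9.79 m/s²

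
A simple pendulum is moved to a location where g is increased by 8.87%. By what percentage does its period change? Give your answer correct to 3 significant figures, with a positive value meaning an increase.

-4.16%

T ∝ 1/√g, so T'/T = 1/√(1.089) = 0.9584.
Percentage change in T = (0.9584 − 1) × 100% = -4.16%.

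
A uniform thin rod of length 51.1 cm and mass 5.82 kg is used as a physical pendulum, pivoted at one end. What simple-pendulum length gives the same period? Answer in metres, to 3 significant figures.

0.341 m

The equivalent simple-pendulum length is L_eq = I/(md), where I is about the pivot and d = 0.2555 m.
I_cm = (1/12)mL² = 0.1266 kg·m², so I = I_cm + md² = 0.1266 + 0.3799 = 0.5066 kg·m².
L_eq = 0.5066/(5.82 × 0.2555) = 0.341 m.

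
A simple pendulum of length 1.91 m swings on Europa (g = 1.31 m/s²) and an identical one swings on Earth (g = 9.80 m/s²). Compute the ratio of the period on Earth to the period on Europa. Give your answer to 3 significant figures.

0.366

T ∝ 1/√g, so T₂/T₁ = √(g₁/g₂) = √(1.31/9.80) = 0.366.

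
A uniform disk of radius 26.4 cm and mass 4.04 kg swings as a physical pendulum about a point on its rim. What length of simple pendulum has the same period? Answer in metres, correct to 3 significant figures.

0.396 m

The equivalent simple-pendulum length is L_eq = I/(md), where I is about the pivot and d = 0.2640 m.
I_cm = ½mR² = 0.1408 kg·m², so I = I_cm + md² = 0.1408 + 0.2816 = 0.4224 kg·m².
L_eq = 0.4224/(4.04 × 0.2640) = 0.396 m.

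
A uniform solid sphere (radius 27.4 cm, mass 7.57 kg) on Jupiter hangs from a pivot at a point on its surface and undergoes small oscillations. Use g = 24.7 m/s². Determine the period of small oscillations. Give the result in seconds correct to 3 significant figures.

0.783 s

I_cm = (2/5)mr² = 0.2273 kg·m². The pivot is at distance d = 0.274 m from the centre of mass.
By the parallel-axis theorem, I = I_cm + md² = 0.2273 + 0.5683 = 0.7957 kg·m².
T = 2π√(I/(mgd)) = 2π√(0.7957/(7.57 × 24.7 × 0.274)) = 0.783 s.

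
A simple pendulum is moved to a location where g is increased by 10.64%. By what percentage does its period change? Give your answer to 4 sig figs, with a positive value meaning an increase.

-4.930%

T ∝ 1/√g, so T'/T = 1/√(1.1064) = 0.95070.
Percentage change in T = (0.95070 − 1) × 100% = -4.930%.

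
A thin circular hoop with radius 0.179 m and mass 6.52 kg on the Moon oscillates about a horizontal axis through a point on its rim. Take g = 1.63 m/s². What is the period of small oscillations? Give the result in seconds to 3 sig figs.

2.94 s

I_cm = mr² = 0.2089 kg·m². The pivot is at distance d = 0.179 m from the centre of mass.
By the parallel-axis theorem, I = I_cm + md² = 0.2089 + 0.2089 = 0.4178 kg·m².
T = 2π√(I/(mgd)) = 2π√(0.4178/(6.52 × 1.63 × 0.179)) = 2.94 s.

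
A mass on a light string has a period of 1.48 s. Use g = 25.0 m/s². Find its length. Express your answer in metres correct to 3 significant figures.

From T = 2π√(L/g), L = gT²/(4π²) = 25.0 × 1.480²/(4π²) = 1.39 m.

1.39 m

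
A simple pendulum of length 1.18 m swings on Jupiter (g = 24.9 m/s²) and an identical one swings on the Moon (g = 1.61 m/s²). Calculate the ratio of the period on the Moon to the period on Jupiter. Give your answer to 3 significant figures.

3.93

T ∝ 1/√g, so T₂/T₁ = √(g₁/g₂) = √(24.9/1.61) = 3.93.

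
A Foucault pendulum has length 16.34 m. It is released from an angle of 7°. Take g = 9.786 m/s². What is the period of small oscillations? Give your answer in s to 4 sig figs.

T = 2π√(L/g) = 2π√(16.34/9.786) = 2π × 1.2922 = 8.119 s.

8.119 s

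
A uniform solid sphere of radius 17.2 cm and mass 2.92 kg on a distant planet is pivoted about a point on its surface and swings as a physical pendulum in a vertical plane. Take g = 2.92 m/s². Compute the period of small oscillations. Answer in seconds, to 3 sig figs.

1.80 s

I_cm = (2/5)mr² = 0.03455 kg·m². The pivot is at distance d = 0.172 m from the centre of mass.
By the parallel-axis theorem, I = I_cm + md² = 0.03455 + 0.08639 = 0.1209 kg·m².
T = 2π√(I/(mgd)) = 2π√(0.1209/(2.92 × 2.92 × 0.172)) = 1.80 s.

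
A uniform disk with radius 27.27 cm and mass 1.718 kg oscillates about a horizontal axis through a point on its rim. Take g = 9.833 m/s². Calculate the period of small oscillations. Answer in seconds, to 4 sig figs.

I_cm = ½mr² = 0.063880 kg·m². The pivot is at distance d = 0.2727 m from the centre of mass.
By the parallel-axis theorem, I = I_cm + md² = 0.063880 + 0.12776 = 0.19164 kg·m².
T = 2π√(I/(mgd)) = 2π√(0.19164/(1.718 × 9.833 × 0.2727)) = 1.282 s.

1.282 s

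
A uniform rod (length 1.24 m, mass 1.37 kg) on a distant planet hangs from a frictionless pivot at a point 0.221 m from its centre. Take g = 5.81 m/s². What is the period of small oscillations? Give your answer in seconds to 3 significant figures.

2.33 s

For a physical pendulum T = 2π√(I/(mgd)), with d = 0.2210 m from pivot to centre of mass.
I_cm = mL²/12 = 1.37 × 1.24²/12 = 0.1755 kg·m²; I = I_cm + md² = 0.1755 + 1.37 × 0.2210² = 0.2425 kg·m².
T = 2π√(0.2425/(1.37 × 5.81 × 0.2210)) = 2.33 s.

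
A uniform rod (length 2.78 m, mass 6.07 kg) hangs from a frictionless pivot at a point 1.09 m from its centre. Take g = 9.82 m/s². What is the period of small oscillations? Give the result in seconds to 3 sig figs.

For a physical pendulum T = 2π√(I/(mgd)), with d = 1.090 m from pivot to centre of mass.
I_cm = mL²/12 = 6.07 × 2.78²/12 = 3.909 kg·m²; I = I_cm + md² = 3.909 + 6.07 × 1.090² = 11.12 kg·m².
T = 2π√(11.12/(6.07 × 9.82 × 1.090)) = 2.60 s.

2.60 s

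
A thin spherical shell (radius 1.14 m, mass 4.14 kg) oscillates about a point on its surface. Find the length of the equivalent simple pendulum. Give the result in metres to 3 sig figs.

1.90 m

The equivalent simple-pendulum length is L_eq = I/(md), where I is about the pivot and d = 1.140 m.
I_cm = (2/3)mR² = 3.587 kg·m², so I = I_cm + md² = 3.587 + 5.380 = 8.967 kg·m².
L_eq = 8.967/(4.14 × 1.140) = 1.90 m.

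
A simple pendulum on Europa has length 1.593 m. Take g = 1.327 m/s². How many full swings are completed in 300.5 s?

43

T = 2π√(L/g) = 2π√(1.593/1.327) = 6.8842 s.
Number of complete oscillations = ⌊300.5/6.8842⌋ = ⌊43.651⌋ = 43.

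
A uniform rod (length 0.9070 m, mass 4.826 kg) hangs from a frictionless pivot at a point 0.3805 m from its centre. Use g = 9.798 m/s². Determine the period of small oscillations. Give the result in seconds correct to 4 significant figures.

1.503 s

For a physical pendulum T = 2π√(I/(mgd)), with d = 0.38050 m from pivot to centre of mass.
I_cm = mL²/12 = 4.826 × 0.9070²/12 = 0.33084 kg·m²; I = I_cm + md² = 0.33084 + 4.826 × 0.38050² = 1.0296 kg·m².
T = 2π√(1.0296/(4.826 × 9.798 × 0.38050)) = 1.503 s.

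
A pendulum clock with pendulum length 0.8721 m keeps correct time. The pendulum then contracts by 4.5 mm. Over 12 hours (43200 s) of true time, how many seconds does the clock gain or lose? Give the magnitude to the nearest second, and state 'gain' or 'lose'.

T ∝ √L, so T'/T = √(0.86760/0.8721) = 0.997417.
In 43200 s of true time the clock registers 43200/0.997417 = 43311.9 s, so it gains 112 s.

gain 112 s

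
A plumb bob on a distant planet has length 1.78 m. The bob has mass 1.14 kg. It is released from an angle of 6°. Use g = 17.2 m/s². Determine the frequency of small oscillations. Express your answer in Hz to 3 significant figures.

0.495 Hz

T = 2π√(L/g) = 2π√(1.78/17.2) = 2.021 s, so f = 1/T = 0.495 Hz.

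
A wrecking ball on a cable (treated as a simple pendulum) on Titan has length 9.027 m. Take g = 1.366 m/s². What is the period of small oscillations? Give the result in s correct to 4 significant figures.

T = 2π√(L/g) = 2π√(9.027/1.366) = 2π × 2.5707 = 16.15 s.

16.15 s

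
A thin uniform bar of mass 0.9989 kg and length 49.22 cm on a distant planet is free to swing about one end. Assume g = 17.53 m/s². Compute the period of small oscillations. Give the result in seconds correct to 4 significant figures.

0.8596 s

For a physical pendulum T = 2π√(I/(mgd)), with d = 0.24610 m from pivot to centre of mass.
I_cm = mL²/12 = 0.9989 × 0.4922²/12 = 0.020166 kg·m²; I = I_cm + md² = 0.020166 + 0.9989 × 0.24610² = 0.080665 kg·m².
T = 2π√(0.080665/(0.9989 × 17.53 × 0.24610)) = 0.8596 s.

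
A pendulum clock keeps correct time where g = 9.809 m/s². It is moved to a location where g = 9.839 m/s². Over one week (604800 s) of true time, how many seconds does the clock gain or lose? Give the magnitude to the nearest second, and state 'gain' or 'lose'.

The clock's period scales as T ∝ 1/√g, so T'/T = √(9.809/9.839) = 0.998474.
In 604800 s of true time the clock registers 604800/0.998474 = 605724.2 s, so it gains 924 s.

gain 924 s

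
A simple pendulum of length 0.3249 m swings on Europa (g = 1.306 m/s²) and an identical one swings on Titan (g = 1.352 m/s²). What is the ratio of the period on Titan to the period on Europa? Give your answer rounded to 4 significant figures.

T ∝ 1/√g, so T₂/T₁ = √(g₁/g₂) = √(1.306/1.352) = 0.9828.

0.9828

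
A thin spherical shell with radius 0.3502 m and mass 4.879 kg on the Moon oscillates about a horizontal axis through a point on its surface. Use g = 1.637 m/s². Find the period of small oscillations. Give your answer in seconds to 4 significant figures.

I_cm = (2/3)mr² = 0.39891 kg·m². The pivot is at distance d = 0.3502 m from the centre of mass.
By the parallel-axis theorem, I = I_cm + md² = 0.39891 + 0.59836 = 0.99727 kg·m².
T = 2π√(I/(mgd)) = 2π√(0.99727/(4.879 × 1.637 × 0.3502)) = 3.752 s.

3.752 s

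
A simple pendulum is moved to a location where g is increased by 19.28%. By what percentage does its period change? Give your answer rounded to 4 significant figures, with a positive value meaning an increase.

-8.438%

T ∝ 1/√g, so T'/T = 1/√(1.1928) = 0.91562.
Percentage change in T = (0.91562 − 1) × 100% = -8.438%.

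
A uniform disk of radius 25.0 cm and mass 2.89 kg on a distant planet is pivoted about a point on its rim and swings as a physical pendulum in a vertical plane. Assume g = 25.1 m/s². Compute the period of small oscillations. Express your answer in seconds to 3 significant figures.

0.768 s

I_cm = ½mr² = 0.09031 kg·m². The pivot is at distance d = 0.250 m from the centre of mass.
By the parallel-axis theorem, I = I_cm + md² = 0.09031 + 0.1806 = 0.2709 kg·m².
T = 2π√(I/(mgd)) = 2π√(0.2709/(2.89 × 25.1 × 0.250)) = 0.768 s.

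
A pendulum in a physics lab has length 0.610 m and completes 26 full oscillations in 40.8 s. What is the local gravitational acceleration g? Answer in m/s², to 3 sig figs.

9.78 m/s²

T = 40.8/26 = 1.569 s.
From T = 2π√(L/g), g = 4π²L/T² = 4π² × 0.610/1.569² = 9.78 m/s².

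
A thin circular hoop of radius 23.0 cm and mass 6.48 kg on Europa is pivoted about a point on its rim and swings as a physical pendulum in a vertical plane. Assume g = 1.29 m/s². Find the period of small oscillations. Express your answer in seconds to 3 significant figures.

I_cm = mr² = 0.3428 kg·m². The pivot is at distance d = 0.230 m from the centre of mass.
By the parallel-axis theorem, I = I_cm + md² = 0.3428 + 0.3428 = 0.6856 kg·m².
T = 2π√(I/(mgd)) = 2π√(0.6856/(6.48 × 1.29 × 0.230)) = 3.75 s.

3.75 s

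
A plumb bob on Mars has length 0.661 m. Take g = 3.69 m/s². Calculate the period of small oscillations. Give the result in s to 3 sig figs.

2.66 s

T = 2π√(L/g) = 2π√(0.661/3.69) = 2π × 0.4232 = 2.66 s.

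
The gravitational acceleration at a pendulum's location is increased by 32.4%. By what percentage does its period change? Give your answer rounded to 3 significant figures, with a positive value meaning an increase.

T ∝ 1/√g, so T'/T = 1/√(1.324) = 0.8691.
Percentage change in T = (0.8691 − 1) × 100% = -13.1%.

-13.1%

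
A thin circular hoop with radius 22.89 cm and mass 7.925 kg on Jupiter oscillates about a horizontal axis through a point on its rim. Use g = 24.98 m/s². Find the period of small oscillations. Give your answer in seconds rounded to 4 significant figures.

I_cm = mr² = 0.41523 kg·m². The pivot is at distance d = 0.2289 m from the centre of mass.
By the parallel-axis theorem, I = I_cm + md² = 0.41523 + 0.41523 = 0.83046 kg·m².
T = 2π√(I/(mgd)) = 2π√(0.83046/(7.925 × 24.98 × 0.2289)) = 0.8506 s.

0.8506 s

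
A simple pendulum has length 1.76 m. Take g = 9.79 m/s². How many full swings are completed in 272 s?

102

T = 2π√(L/g) = 2π√(1.76/9.79) = 2.664 s.
Number of complete oscillations = ⌊272/2.664⌋ = ⌊102.1⌋ = 102.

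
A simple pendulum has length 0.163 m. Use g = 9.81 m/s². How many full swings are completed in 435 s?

T = 2π√(L/g) = 2π√(0.163/9.81) = 0.8099 s.
Number of complete oscillations = ⌊435/0.8099⌋ = ⌊537.1⌋ = 537.

537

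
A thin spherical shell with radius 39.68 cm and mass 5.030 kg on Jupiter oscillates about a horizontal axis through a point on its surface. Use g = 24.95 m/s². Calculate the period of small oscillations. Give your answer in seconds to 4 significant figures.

I_cm = (2/3)mr² = 0.52798 kg·m². The pivot is at distance d = 0.3968 m from the centre of mass.
By the parallel-axis theorem, I = I_cm + md² = 0.52798 + 0.79197 = 1.3200 kg·m².
T = 2π√(I/(mgd)) = 2π√(1.3200/(5.030 × 24.95 × 0.3968)) = 1.023 s.

1.023 s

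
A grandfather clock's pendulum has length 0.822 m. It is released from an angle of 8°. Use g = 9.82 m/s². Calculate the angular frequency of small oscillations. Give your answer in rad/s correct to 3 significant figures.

ω = √(g/L) = √(9.82/0.822) = 3.46 rad/s.

3.46 rad/s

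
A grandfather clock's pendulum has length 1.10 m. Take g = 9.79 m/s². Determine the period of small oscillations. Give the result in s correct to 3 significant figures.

T = 2π√(L/g) = 2π√(1.10/9.79) = 2π × 0.3352 = 2.11 s.

2.11 s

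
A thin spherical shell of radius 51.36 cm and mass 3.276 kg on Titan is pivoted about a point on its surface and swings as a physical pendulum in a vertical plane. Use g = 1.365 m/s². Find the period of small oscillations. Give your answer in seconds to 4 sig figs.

I_cm = (2/3)mr² = 0.57611 kg·m². The pivot is at distance d = 0.5136 m from the centre of mass.
By the parallel-axis theorem, I = I_cm + md² = 0.57611 + 0.86416 = 1.4403 kg·m².
T = 2π√(I/(mgd)) = 2π√(1.4403/(3.276 × 1.365 × 0.5136)) = 4.976 s.

4.976 s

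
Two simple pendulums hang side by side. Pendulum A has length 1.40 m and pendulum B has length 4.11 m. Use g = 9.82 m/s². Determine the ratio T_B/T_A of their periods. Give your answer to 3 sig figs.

T ∝ √L, so T_B/T_A = √(L_B/L_A) = √(4.11/1.40) = 1.71.

1.71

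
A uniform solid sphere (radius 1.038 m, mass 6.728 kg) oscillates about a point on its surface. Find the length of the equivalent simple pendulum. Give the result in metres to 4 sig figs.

The equivalent simple-pendulum length is L_eq = I/(md), where I is about the pivot and d = 1.0380 m.
I_cm = (2/5)mR² = 2.8996 kg·m², so I = I_cm + md² = 2.8996 + 7.2490 = 10.149 kg·m².
L_eq = 10.149/(6.728 × 1.0380) = 1.453 m.

1.453 m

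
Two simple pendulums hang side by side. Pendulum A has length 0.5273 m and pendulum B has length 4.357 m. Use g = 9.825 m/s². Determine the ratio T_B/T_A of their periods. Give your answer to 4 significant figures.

T ∝ √L, so T_B/T_A = √(L_B/L_A) = √(4.357/0.5273) = 2.875.

2.875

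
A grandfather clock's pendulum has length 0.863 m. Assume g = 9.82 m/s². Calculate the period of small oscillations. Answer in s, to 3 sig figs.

1.86 s

T = 2π√(L/g) = 2π√(0.863/9.82) = 2π × 0.2964 = 1.86 s.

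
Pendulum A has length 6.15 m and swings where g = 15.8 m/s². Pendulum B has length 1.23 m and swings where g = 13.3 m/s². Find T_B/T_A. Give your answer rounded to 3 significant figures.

0.487

T = 2π√(L/g), so T_B/T_A = √((L_B/g_B)/(L_A/g_A)) = √((1.23/13.3)/(6.15/15.8)) = 0.487.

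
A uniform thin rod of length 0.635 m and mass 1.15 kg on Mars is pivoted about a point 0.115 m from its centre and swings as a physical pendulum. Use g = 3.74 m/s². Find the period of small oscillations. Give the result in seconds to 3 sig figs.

2.07 s

For a physical pendulum T = 2π√(I/(mgd)), with d = 0.1150 m from pivot to centre of mass.
I_cm = mL²/12 = 1.15 × 0.635²/12 = 0.03864 kg·m²; I = I_cm + md² = 0.03864 + 1.15 × 0.1150² = 0.05385 kg·m².
T = 2π√(0.05385/(1.15 × 3.74 × 0.1150)) = 2.07 s.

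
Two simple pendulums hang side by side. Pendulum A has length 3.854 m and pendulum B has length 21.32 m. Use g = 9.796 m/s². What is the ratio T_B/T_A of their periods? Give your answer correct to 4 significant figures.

T ∝ √L, so T_B/T_A = √(L_B/L_A) = √(21.32/3.854) = 2.352.

2.352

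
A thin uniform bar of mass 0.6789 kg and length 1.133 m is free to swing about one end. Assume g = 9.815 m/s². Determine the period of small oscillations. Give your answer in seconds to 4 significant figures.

1.743 s

For a physical pendulum T = 2π√(I/(mgd)), with d = 0.56650 m from pivot to centre of mass.
I_cm = mL²/12 = 0.6789 × 1.133²/12 = 0.072625 kg·m²; I = I_cm + md² = 0.072625 + 0.6789 × 0.56650² = 0.29050 kg·m².
T = 2π√(0.29050/(0.6789 × 9.815 × 0.56650)) = 1.743 s.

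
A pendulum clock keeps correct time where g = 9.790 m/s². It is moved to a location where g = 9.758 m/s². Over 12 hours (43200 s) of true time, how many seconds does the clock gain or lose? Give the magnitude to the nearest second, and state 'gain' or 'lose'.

lose 71 s

The clock's period scales as T ∝ 1/√g, so T'/T = √(9.790/9.758) = 1.00164.
In 43200 s of true time the clock registers 43200/1.00164 = 43129.3 s, so it loses 71 s.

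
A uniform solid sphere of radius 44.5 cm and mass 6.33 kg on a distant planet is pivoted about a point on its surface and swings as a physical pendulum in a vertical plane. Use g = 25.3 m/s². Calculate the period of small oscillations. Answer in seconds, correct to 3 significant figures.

I_cm = (2/5)mr² = 0.5014 kg·m². The pivot is at distance d = 0.445 m from the centre of mass.
By the parallel-axis theorem, I = I_cm + md² = 0.5014 + 1.253 = 1.755 kg·m².
T = 2π√(I/(mgd)) = 2π√(1.755/(6.33 × 25.3 × 0.445)) = 0.986 s.

0.986 s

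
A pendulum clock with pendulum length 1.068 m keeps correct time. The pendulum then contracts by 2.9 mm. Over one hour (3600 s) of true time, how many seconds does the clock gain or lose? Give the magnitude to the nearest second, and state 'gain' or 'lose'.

T ∝ √L, so T'/T = √(1.06510/1.068) = 0.998641.
In 3600 s of true time the clock registers 3600/0.998641 = 3604.9 s, so it gains 5 s.

gain 5 s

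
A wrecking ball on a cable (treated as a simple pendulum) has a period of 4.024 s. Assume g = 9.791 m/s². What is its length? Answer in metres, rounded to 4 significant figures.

From T = 2π√(L/g), L = gT²/(4π²) = 9.791 × 4.0240²/(4π²) = 4.016 m.

4.016 m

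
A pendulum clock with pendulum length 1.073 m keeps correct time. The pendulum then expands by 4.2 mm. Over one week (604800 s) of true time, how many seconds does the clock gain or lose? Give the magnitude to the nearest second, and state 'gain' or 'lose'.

T ∝ √L, so T'/T = √(1.07720/1.073) = 1.00196.
In 604800 s of true time the clock registers 604800/1.00196 = 603619.8 s, so it loses 1180 s.

lose 1180 s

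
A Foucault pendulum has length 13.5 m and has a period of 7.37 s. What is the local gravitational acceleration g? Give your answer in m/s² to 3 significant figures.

9.81 m/s²

From T = 2π√(L/g), g = 4π²L/T² = 4π² × 13.5/7.370² = 9.81 m/s².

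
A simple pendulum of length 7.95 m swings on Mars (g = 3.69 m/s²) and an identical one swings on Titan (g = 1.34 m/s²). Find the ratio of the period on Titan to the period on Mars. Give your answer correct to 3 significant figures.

T ∝ 1/√g, so T₂/T₁ = √(g₁/g₂) = √(3.69/1.34) = 1.66.

1.66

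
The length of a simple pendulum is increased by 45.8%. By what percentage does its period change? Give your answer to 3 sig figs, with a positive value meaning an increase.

20.7%

T ∝ √L, so T'/T = √(1.458) = 1.207.
Percentage change in T = (1.207 − 1) × 100% = 20.7%.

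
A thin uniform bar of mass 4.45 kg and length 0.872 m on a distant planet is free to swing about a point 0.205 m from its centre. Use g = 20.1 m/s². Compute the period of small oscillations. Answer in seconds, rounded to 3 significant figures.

For a physical pendulum T = 2π√(I/(mgd)), with d = 0.2050 m from pivot to centre of mass.
I_cm = mL²/12 = 4.45 × 0.872²/12 = 0.2820 kg·m²; I = I_cm + md² = 0.2820 + 4.45 × 0.2050² = 0.4690 kg·m².
T = 2π√(0.4690/(4.45 × 20.1 × 0.2050)) = 1.00 s.

1.00 s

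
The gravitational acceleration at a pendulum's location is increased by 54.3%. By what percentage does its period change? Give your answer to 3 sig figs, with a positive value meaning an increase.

T ∝ 1/√g, so T'/T = 1/√(1.543) = 0.8050.
Percentage change in T = (0.8050 − 1) × 100% = -19.5%.

-19.5%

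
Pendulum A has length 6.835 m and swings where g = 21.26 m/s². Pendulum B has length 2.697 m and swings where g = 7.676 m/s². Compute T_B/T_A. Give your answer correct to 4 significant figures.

1.045

T = 2π√(L/g), so T_B/T_A = √((L_B/g_B)/(L_A/g_A)) = √((2.697/7.676)/(6.835/21.26)) = 1.045.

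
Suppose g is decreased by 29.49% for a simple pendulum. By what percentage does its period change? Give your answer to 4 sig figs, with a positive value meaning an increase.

19.09%

T ∝ 1/√g, so T'/T = 1/√(0.70510) = 1.1909.
Percentage change in T = (1.1909 − 1) × 100% = 19.09%.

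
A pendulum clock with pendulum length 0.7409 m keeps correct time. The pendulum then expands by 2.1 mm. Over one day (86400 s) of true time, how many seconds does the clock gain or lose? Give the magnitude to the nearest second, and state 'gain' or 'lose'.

lose 122 s

T ∝ √L, so T'/T = √(0.74300/0.7409) = 1.00142.
In 86400 s of true time the clock registers 86400/1.00142 = 86277.8 s, so it loses 122 s.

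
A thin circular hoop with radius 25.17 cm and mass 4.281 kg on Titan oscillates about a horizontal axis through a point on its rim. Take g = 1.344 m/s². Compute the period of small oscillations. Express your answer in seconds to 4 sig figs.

3.845 s

I_cm = mr² = 0.27121 kg·m². The pivot is at distance d = 0.2517 m from the centre of mass.
By the parallel-axis theorem, I = I_cm + md² = 0.27121 + 0.27121 = 0.54243 kg·m².
T = 2π√(I/(mgd)) = 2π√(0.54243/(4.281 × 1.344 × 0.2517)) = 3.845 s.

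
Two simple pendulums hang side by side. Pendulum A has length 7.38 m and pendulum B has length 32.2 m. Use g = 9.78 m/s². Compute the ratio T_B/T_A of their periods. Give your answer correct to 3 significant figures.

T ∝ √L, so T_B/T_A = √(L_B/L_A) = √(32.2/7.38) = 2.09.

2.09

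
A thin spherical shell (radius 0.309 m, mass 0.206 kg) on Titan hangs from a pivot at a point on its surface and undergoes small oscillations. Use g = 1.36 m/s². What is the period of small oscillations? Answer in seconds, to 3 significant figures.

I_cm = (2/3)mr² = 0.01311 kg·m². The pivot is at distance d = 0.309 m from the centre of mass.
By the parallel-axis theorem, I = I_cm + md² = 0.01311 + 0.01967 = 0.03278 kg·m².
T = 2π√(I/(mgd)) = 2π√(0.03278/(0.206 × 1.36 × 0.309)) = 3.87 s.

3.87 s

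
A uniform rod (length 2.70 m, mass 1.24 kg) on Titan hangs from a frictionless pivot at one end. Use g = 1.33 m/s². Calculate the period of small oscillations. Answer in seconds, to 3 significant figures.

For a physical pendulum T = 2π√(I/(mgd)), with d = 1.350 m from pivot to centre of mass.
I_cm = mL²/12 = 1.24 × 2.70²/12 = 0.7533 kg·m²; I = I_cm + md² = 0.7533 + 1.24 × 1.350² = 3.013 kg·m².
T = 2π√(3.013/(1.24 × 1.33 × 1.350)) = 7.31 s.

7.31 s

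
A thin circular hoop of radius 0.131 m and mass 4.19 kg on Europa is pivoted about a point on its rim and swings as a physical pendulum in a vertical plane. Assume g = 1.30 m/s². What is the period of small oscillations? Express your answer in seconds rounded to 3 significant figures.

I_cm = mr² = 0.07190 kg·m². The pivot is at distance d = 0.131 m from the centre of mass.
By the parallel-axis theorem, I = I_cm + md² = 0.07190 + 0.07190 = 0.1438 kg·m².
T = 2π√(I/(mgd)) = 2π√(0.1438/(4.19 × 1.30 × 0.131)) = 2.82 s.

2.82 s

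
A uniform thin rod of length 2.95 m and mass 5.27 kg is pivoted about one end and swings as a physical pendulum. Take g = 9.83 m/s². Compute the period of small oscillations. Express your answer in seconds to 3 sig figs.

2.81 s

For a physical pendulum T = 2π√(I/(mgd)), with d = 1.475 m from pivot to centre of mass.
I_cm = mL²/12 = 5.27 × 2.95²/12 = 3.822 kg·m²; I = I_cm + md² = 3.822 + 5.27 × 1.475² = 15.29 kg·m².
T = 2π√(15.29/(5.27 × 9.83 × 1.475)) = 2.81 s.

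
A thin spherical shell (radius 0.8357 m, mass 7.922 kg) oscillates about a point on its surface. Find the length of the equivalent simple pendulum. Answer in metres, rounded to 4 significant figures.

The equivalent simple-pendulum length is L_eq = I/(md), where I is about the pivot and d = 0.83570 m.
I_cm = (2/3)mR² = 3.6885 kg·m², so I = I_cm + md² = 3.6885 + 5.5327 = 9.2211 kg·m².
L_eq = 9.2211/(7.922 × 0.83570) = 1.393 m.

1.393 m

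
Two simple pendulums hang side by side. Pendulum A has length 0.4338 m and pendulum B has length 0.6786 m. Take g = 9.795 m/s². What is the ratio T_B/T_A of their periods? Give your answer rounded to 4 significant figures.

1.251

T ∝ √L, so T_B/T_A = √(L_B/L_A) = √(0.6786/0.4338) = 1.251.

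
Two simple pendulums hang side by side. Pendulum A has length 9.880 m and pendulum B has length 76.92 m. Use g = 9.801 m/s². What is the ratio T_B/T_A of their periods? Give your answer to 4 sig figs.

2.790

T ∝ √L, so T_B/T_A = √(L_B/L_A) = √(76.92/9.880) = 2.790.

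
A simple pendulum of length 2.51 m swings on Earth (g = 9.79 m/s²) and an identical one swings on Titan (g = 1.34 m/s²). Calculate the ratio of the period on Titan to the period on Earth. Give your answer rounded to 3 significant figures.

T ∝ 1/√g, so T₂/T₁ = √(g₁/g₂) = √(9.79/1.34) = 2.70.

2.70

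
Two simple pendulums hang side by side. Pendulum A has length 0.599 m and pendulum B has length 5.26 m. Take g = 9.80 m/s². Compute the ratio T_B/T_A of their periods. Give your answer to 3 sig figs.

T ∝ √L, so T_B/T_A = √(L_B/L_A) = √(5.26/0.599) = 2.96.

2.96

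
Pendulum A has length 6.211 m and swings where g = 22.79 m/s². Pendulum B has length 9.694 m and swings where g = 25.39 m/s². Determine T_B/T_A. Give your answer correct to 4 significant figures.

1.184

T = 2π√(L/g), so T_B/T_A = √((L_B/g_B)/(L_A/g_A)) = √((9.694/25.39)/(6.211/22.79)) = 1.184.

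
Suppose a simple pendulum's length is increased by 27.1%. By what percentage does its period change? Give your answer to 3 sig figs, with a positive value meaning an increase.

T ∝ √L, so T'/T = √(1.271) = 1.127.
Percentage change in T = (1.127 − 1) × 100% = 12.7%.

12.7%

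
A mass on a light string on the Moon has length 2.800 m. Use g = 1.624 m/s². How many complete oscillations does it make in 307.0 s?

T = 2π√(L/g) = 2π√(2.800/1.624) = 8.2502 s.
Number of complete oscillations = ⌊307.0/8.2502⌋ = ⌊37.211⌋ = 37.

37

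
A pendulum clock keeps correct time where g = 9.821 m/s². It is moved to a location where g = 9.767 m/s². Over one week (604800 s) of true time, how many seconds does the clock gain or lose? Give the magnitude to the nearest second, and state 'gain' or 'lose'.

The clock's period scales as T ∝ 1/√g, so T'/T = √(9.821/9.767) = 1.00276.
In 604800 s of true time the clock registers 604800/1.00276 = 603135.0 s, so it loses 1665 s.

lose 1665 s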